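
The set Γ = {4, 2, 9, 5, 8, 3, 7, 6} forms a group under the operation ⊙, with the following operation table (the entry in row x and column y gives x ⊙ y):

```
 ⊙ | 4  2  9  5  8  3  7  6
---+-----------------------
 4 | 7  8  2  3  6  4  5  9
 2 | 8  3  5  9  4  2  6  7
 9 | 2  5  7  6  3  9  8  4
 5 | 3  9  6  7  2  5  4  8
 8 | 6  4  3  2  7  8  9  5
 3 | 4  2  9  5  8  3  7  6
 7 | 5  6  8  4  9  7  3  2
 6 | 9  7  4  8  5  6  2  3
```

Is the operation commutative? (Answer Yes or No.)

Check whether the table is symmetric across its main diagonal.
Every entry (row x, col y) equals the entry (row y, col x), so Γ is abelian.

Yes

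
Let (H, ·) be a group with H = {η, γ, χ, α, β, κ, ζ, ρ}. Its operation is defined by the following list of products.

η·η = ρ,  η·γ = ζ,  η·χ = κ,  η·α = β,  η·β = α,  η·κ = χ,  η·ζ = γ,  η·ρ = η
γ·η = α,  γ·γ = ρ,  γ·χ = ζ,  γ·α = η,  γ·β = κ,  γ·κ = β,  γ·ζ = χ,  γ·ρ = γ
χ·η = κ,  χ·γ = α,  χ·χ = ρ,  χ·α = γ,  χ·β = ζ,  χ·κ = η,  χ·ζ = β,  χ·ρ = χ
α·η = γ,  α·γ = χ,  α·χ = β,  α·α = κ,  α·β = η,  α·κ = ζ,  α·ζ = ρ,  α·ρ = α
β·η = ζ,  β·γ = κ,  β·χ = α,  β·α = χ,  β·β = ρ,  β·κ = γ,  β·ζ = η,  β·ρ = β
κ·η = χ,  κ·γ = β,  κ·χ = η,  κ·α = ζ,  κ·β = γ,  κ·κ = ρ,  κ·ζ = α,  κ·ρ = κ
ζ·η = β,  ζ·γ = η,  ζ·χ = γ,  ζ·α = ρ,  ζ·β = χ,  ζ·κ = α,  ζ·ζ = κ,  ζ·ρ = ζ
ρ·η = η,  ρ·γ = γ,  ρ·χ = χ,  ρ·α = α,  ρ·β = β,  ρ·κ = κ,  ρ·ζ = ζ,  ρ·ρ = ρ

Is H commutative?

No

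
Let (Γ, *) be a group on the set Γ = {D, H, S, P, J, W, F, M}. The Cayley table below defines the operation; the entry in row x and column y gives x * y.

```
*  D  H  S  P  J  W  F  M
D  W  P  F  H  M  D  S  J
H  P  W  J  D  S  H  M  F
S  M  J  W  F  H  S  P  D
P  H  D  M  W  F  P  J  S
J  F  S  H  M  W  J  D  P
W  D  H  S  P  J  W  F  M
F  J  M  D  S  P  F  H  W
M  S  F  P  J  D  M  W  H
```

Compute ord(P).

2

The identity element is W (its row matches the header).
P^1 = P
P^2 = P * P = W
The first power of P equal to the identity is P^2, so ord(P) = 2.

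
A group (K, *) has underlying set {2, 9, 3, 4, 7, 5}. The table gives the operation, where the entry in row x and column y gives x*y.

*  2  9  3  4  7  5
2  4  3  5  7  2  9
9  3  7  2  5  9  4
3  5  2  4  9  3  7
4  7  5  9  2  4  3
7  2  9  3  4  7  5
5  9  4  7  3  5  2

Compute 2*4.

7

Read row 2, column 4: 2*4 = 7.
(Structurally, K here is isomorphic to the cyclic group Z_6.)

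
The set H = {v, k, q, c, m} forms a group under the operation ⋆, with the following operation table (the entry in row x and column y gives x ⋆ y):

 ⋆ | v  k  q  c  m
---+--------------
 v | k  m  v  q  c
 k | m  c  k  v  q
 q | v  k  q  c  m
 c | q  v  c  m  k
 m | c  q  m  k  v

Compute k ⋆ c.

Read row k, column c: k ⋆ c = v.

v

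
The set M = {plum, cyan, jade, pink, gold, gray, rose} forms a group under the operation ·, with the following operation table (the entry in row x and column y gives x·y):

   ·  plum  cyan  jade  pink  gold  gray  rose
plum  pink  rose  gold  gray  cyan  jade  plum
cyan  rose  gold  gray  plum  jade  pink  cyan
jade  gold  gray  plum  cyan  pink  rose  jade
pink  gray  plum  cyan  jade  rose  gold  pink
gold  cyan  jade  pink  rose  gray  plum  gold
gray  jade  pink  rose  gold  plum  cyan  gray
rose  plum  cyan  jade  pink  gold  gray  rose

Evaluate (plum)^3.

gray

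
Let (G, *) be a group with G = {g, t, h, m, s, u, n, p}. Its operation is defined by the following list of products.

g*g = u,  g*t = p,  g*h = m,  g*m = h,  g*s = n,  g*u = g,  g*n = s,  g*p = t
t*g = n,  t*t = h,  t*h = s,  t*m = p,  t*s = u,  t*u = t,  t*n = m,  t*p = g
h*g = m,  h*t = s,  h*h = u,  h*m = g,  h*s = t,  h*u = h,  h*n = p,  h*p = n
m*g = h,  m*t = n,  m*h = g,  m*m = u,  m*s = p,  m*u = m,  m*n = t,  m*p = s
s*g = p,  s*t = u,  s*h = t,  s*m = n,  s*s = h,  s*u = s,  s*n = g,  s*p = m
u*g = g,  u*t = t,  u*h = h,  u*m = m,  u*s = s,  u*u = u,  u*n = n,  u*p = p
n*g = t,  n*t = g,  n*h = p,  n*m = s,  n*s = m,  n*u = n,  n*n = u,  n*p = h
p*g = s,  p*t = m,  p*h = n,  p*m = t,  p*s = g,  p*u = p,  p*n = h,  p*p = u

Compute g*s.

n

Read row g, column s: g*s = n.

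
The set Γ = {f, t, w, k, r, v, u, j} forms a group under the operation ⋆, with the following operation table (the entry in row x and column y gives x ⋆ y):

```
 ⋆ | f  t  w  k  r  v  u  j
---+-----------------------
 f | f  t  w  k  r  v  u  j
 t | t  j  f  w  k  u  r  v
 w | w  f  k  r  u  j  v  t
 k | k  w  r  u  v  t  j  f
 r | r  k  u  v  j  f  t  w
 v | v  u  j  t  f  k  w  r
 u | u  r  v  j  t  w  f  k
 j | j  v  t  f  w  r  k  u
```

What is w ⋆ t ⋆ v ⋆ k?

t

w ⋆ t = f
f ⋆ v = v
v ⋆ k = t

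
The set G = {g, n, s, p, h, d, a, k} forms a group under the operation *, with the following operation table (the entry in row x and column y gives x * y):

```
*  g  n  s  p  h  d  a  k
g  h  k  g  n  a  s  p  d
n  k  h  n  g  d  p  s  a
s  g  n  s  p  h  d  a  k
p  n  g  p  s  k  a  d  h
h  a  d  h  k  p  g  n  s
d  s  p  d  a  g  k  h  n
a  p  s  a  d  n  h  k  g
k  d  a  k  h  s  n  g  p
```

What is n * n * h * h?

n * n = h
h * h = p
p * h = k

k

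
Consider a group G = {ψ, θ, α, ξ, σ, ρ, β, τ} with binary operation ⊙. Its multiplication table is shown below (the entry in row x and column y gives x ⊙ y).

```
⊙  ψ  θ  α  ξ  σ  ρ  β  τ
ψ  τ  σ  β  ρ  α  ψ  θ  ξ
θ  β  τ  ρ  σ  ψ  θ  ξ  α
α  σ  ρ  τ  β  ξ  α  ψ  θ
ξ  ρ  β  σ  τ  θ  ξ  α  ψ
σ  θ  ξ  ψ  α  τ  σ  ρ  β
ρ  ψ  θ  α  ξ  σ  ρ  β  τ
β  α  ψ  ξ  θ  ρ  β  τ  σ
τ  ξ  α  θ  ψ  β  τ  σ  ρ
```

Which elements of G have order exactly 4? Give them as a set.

{α, β, θ, ξ, σ, ψ}

Identity is ρ. Compute the order of each non-identity element by repeated multiplication:
  ψ: ψ → τ → ξ → ρ  (order 4)
  θ: θ → τ → α → ρ  (order 4)
  α: α → τ → θ → ρ  (order 4)
  ξ: ξ → τ → ψ → ρ  (order 4)
  σ: σ → τ → β → ρ  (order 4)
  β: β → τ → σ → ρ  (order 4)
  τ: τ → ρ  (order 2)
Elements of order 4: {α, β, θ, ξ, σ, ψ}.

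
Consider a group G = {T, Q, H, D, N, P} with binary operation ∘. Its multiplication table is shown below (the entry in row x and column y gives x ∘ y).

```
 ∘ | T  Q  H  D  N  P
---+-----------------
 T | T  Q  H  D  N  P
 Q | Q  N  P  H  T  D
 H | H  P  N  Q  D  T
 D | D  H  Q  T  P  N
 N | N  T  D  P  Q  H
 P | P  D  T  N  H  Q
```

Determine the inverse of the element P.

First locate the identity: row T matches the header, so T is the identity.
Scan row P for T: P ∘ H = T. Hence P^(-1) = H.

H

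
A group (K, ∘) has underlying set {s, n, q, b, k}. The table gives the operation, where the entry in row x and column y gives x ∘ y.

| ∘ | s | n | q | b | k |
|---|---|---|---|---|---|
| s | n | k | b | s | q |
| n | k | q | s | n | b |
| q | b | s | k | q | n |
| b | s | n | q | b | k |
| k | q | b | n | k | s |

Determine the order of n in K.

5

The identity element is b (its row matches the header).
n^1 = n
n^2 = n ∘ n = q
n^3 = q ∘ n = s
n^4 = s ∘ n = k
n^5 = k ∘ n = b
The first power of n equal to the identity is n^5, so ord(n) = 5.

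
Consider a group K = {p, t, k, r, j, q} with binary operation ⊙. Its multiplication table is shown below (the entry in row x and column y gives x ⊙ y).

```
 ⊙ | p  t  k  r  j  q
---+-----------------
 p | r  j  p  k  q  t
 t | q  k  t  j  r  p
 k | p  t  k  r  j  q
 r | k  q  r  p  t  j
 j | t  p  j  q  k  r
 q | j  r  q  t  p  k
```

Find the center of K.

{k}

An element z is central iff its row equals its column in the table.
For t: t ⊙ r = j ≠ q = r ⊙ t, so t ∉ Z.
Checking each element this way leaves Z(K) = {k}.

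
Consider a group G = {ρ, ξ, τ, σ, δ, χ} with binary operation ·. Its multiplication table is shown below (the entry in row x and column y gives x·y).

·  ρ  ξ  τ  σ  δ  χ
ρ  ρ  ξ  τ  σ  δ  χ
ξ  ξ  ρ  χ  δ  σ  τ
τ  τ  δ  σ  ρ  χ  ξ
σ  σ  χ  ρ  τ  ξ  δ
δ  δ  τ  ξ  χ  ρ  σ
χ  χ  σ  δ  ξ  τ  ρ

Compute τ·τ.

σ

Read row τ, column τ: τ·τ = σ.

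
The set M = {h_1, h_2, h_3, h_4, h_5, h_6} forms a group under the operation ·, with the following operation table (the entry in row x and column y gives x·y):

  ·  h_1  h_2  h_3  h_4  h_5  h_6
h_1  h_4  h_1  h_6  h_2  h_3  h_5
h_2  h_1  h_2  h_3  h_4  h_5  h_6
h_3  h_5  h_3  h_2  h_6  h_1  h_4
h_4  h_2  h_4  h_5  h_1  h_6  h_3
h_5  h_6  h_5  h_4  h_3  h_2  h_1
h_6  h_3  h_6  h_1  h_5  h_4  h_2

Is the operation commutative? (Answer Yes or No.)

No

h_1·h_6 = h_5 but h_6·h_1 = h_3.
Since h_1 and h_6 do not commute, M is not abelian.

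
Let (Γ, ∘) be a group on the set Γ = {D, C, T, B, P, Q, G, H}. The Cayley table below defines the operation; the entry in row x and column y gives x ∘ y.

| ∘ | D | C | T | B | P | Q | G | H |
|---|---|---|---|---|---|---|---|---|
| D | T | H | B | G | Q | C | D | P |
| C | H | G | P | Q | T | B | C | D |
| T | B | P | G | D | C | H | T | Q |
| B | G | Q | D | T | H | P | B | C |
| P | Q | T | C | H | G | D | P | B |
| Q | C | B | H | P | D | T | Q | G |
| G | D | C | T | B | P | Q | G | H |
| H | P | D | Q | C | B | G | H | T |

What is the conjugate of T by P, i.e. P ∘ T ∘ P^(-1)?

The identity is G. In row P, the entry G sits in column P, so P^(-1) = P.
P ∘ T = C
C ∘ P = T

T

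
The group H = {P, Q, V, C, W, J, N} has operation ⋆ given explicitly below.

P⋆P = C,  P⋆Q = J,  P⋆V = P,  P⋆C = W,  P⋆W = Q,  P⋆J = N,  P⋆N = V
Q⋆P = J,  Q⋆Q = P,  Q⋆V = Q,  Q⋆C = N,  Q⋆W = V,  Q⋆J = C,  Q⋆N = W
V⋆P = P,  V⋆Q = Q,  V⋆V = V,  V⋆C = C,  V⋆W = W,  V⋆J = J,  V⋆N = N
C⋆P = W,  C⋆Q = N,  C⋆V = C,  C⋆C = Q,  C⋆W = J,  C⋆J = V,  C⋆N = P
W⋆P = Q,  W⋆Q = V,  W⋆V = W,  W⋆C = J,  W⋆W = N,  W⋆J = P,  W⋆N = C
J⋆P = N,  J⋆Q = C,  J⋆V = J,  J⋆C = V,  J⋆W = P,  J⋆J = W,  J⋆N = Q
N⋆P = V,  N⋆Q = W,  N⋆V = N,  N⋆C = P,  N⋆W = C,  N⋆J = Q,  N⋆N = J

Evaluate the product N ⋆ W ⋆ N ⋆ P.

C

N ⋆ W = C
C ⋆ N = P
P ⋆ P = C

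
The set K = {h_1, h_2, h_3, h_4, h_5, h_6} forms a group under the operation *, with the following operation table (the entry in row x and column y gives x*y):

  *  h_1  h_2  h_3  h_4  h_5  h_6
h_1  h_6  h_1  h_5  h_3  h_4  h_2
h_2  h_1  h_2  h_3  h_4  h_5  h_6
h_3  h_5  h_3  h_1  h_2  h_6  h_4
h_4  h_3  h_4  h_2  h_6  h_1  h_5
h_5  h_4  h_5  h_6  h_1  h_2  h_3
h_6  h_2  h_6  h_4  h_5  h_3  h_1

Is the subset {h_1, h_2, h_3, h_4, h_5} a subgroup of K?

h_4*h_4 = h_6, which is not in {h_1, h_2, h_3, h_4, h_5}.
The subset is not closed under *, so it is not a subgroup.

No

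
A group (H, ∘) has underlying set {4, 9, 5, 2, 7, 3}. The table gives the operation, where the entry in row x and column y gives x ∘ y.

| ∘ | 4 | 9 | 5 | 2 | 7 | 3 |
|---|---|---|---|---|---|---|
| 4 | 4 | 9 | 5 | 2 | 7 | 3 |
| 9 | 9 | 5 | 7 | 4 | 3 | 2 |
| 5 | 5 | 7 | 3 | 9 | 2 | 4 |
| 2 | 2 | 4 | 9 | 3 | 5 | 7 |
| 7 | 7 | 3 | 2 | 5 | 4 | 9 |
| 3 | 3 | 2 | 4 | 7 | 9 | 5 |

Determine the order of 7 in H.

2

The identity element is 4 (its row matches the header).
7^1 = 7
7^2 = 7 ∘ 7 = 4
The first power of 7 equal to the identity is 7^2, so ord(7) = 2.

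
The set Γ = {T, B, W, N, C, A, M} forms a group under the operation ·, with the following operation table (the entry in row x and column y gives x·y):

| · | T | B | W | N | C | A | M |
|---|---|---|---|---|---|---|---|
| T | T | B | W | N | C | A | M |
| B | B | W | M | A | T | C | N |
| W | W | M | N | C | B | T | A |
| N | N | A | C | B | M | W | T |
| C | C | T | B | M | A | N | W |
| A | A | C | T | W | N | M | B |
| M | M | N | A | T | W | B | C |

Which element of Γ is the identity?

The identity e satisfies e·x = x for all x, so its row in the table reproduces the column headers.
Row T reads: T, B, W, N, C, A, M — exactly the header order. So T is the identity.
(Structurally, Γ here is isomorphic to the cyclic group Z_7.)

T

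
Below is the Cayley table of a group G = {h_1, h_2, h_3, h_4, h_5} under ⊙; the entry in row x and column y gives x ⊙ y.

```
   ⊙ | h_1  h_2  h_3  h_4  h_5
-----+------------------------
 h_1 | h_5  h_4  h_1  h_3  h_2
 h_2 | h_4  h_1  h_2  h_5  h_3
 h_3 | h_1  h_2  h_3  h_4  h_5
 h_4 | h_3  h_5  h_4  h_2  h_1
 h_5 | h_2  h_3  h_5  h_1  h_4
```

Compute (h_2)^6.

h_2

h_2^1 = h_2
h_2^2 = h_2 ⊙ h_2 = h_1
h_2^3 = h_1 ⊙ h_2 = h_4
h_2^4 = h_4 ⊙ h_2 = h_5
h_2^5 = h_5 ⊙ h_2 = h_3
h_2^6 = h_3 ⊙ h_2 = h_2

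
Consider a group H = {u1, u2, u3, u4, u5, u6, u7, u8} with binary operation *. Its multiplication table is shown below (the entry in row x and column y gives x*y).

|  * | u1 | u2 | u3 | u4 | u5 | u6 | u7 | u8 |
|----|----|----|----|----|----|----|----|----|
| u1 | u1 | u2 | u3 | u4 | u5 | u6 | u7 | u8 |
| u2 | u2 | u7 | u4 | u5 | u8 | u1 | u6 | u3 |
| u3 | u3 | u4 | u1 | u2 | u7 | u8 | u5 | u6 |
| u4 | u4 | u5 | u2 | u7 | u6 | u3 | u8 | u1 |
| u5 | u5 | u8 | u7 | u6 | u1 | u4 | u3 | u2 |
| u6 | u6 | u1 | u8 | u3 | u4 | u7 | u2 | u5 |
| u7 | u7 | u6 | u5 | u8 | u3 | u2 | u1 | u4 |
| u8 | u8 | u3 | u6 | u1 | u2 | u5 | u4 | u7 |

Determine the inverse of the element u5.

First locate the identity: row u1 matches the header, so u1 is the identity.
Scan row u5 for u1: u5*u5 = u1. Hence u5^(-1) = u5.

u5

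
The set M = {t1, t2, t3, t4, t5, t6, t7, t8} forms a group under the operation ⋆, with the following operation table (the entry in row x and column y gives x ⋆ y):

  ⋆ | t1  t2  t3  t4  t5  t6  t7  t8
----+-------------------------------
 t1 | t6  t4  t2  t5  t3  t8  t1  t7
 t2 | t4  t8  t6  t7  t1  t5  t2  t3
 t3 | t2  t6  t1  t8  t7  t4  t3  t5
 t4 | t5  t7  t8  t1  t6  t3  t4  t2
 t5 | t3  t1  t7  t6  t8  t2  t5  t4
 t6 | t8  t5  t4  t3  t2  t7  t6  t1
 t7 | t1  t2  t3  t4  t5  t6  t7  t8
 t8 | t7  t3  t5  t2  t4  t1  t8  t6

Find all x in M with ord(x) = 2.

{t6}

Identity is t7. Compute the order of each non-identity element by repeated multiplication:
  t1: t1 → t6 → t8 → t7  (order 4)
  t2: t2 → t8 → t3 → t6 → t5 → t1 → t4 → t7  (order 8)
  t3: t3 → t1 → t2 → t6 → t4 → t8 → t5 → t7  (order 8)
  t4: t4 → t1 → t5 → t6 → t3 → t8 → t2 → t7  (order 8)
  t5: t5 → t8 → t4 → t6 → t2 → t1 → t3 → t7  (order 8)
  t6: t6 → t7  (order 2)
  t8: t8 → t6 → t1 → t7  (order 4)
Elements of order 2: {t6}.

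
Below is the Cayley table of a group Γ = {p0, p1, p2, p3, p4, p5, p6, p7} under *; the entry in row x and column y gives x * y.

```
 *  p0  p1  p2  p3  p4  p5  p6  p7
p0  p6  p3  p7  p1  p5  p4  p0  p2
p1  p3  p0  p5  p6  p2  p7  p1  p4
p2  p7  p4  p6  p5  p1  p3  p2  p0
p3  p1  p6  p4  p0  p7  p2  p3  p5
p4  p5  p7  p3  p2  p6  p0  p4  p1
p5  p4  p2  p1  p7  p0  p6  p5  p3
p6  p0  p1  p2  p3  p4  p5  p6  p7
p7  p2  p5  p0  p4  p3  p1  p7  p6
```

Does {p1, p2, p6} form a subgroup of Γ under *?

p1 * p1 = p0, which is not in {p1, p2, p6}.
The subset is not closed under *, so it is not a subgroup.
(Structurally, Γ here is isomorphic to the dihedral group D_4.)

No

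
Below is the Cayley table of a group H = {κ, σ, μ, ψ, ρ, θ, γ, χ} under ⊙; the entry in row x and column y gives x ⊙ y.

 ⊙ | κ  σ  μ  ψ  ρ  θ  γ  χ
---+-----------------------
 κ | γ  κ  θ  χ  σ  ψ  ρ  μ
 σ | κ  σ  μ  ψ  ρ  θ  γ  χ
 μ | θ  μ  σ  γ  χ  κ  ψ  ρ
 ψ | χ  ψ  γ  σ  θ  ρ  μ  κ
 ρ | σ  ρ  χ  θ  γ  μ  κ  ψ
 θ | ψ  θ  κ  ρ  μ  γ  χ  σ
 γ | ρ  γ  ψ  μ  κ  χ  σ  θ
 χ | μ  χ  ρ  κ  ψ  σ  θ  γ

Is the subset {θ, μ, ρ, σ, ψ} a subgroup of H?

ρ ⊙ ρ = γ, which is not in {θ, μ, ρ, σ, ψ}.
The subset is not closed under ⊙, so it is not a subgroup.

No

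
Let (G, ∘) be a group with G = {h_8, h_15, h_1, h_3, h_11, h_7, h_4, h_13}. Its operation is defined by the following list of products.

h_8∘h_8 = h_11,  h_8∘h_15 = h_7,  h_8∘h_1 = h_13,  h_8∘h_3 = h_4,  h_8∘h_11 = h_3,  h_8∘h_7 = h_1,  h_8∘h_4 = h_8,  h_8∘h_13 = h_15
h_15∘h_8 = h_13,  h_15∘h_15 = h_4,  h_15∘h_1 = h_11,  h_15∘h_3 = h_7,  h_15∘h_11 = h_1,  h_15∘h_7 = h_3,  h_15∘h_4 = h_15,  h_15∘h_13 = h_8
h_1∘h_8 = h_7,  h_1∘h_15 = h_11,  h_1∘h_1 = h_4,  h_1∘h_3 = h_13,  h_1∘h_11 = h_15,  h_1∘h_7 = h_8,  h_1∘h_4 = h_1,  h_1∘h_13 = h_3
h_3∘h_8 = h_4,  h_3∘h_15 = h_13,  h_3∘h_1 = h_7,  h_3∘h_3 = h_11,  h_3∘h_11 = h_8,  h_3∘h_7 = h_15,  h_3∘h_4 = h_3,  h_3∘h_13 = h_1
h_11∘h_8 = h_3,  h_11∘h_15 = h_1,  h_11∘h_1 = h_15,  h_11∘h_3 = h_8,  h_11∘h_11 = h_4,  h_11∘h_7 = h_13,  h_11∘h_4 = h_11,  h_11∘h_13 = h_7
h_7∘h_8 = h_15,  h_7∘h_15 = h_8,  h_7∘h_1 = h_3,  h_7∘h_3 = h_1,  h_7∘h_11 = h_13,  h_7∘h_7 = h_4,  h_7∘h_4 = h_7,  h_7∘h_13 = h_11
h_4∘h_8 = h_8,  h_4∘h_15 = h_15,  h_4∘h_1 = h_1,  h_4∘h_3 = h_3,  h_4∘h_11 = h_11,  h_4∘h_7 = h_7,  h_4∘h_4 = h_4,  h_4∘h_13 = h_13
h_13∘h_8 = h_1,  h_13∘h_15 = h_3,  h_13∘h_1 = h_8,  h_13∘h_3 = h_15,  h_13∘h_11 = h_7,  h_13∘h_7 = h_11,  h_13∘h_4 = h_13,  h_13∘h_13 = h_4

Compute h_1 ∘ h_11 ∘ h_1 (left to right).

h_1 ∘ h_11 = h_15
h_15 ∘ h_1 = h_11

h_11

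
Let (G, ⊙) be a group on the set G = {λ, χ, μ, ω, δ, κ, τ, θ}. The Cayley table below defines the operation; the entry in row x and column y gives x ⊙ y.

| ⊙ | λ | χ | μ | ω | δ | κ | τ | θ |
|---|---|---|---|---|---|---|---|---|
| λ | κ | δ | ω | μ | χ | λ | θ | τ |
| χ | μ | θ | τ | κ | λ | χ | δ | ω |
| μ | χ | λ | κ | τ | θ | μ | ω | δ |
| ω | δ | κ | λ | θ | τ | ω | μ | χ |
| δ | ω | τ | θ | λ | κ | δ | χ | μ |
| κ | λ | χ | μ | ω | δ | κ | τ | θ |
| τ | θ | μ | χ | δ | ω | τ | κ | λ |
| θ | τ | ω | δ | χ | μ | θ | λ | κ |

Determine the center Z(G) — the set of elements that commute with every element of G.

{θ, κ}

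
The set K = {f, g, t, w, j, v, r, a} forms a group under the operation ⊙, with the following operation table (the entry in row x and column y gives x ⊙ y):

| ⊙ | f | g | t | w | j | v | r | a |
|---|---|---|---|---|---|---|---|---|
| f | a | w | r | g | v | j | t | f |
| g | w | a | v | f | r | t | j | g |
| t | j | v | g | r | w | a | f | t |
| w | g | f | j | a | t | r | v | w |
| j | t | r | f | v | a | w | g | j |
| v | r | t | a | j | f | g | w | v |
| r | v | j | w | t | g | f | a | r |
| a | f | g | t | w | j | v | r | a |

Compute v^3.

t

v^1 = v
v^2 = v ⊙ v = g
v^3 = g ⊙ v = t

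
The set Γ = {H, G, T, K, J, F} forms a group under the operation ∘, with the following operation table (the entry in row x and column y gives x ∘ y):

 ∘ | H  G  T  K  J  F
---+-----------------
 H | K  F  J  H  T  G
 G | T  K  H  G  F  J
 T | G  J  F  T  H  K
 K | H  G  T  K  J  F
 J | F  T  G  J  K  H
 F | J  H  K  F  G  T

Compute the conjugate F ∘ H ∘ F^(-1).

The identity is K. In row F, the entry K sits in column T, so F^(-1) = T.
F ∘ H = J
J ∘ T = G

G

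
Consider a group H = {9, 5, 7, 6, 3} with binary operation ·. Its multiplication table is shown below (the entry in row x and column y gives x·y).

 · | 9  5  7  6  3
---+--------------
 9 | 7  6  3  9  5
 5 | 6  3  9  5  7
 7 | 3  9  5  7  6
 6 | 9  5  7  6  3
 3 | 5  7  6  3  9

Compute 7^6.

7^1 = 7
7^2 = 7·7 = 5
7^3 = 5·7 = 9
7^4 = 9·7 = 3
7^5 = 3·7 = 6
7^6 = 6·7 = 7
(Structurally, H here is isomorphic to the cyclic group Z_5.)

7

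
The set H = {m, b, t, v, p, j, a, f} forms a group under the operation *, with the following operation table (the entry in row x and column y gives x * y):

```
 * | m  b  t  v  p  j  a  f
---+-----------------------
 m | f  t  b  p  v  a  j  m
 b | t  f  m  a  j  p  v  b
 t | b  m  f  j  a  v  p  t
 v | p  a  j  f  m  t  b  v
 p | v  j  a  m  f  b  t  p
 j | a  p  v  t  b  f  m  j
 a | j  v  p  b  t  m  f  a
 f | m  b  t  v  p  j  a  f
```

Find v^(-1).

v

First locate the identity: row f matches the header, so f is the identity.
Scan row v for f: v * v = f. Hence v^(-1) = v.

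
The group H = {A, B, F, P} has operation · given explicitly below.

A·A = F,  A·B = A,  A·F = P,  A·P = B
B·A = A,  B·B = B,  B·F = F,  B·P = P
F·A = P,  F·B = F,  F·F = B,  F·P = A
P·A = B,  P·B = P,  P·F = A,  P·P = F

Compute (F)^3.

F^1 = F
F^2 = F·F = B
F^3 = B·F = F

F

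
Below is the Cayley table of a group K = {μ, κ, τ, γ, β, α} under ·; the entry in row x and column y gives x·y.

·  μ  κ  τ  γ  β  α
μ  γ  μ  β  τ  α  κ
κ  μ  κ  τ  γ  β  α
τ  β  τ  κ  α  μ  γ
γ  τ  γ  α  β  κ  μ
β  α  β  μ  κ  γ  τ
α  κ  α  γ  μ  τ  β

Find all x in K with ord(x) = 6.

{α, μ}

Identity is κ. Compute the order of each non-identity element by repeated multiplication:
  μ: μ → γ → τ → β → α → κ  (order 6)
  τ: τ → κ  (order 2)
  γ: γ → β → κ  (order 3)
  β: β → γ → κ  (order 3)
  α: α → β → τ → γ → μ → κ  (order 6)
Elements of order 6: {α, μ}.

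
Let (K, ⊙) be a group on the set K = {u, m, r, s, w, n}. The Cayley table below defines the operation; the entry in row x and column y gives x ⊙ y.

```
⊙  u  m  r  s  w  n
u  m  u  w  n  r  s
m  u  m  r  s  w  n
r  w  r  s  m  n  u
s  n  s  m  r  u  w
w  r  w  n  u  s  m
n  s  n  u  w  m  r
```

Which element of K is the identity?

m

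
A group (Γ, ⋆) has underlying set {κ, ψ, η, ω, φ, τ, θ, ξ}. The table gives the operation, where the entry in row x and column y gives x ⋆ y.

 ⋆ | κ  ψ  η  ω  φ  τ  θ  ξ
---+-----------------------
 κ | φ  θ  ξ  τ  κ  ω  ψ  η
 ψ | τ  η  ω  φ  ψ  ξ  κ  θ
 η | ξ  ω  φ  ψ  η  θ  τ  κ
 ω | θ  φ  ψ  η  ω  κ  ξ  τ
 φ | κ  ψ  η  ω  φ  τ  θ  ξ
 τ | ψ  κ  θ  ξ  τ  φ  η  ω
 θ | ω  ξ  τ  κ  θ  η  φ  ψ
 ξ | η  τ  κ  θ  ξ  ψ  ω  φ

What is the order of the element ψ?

The identity element is φ (its row matches the header).
ψ^1 = ψ
ψ^2 = ψ ⋆ ψ = η
ψ^3 = η ⋆ ψ = ω
ψ^4 = ω ⋆ ψ = φ
The first power of ψ equal to the identity is ψ^4, so ord(ψ) = 4.

4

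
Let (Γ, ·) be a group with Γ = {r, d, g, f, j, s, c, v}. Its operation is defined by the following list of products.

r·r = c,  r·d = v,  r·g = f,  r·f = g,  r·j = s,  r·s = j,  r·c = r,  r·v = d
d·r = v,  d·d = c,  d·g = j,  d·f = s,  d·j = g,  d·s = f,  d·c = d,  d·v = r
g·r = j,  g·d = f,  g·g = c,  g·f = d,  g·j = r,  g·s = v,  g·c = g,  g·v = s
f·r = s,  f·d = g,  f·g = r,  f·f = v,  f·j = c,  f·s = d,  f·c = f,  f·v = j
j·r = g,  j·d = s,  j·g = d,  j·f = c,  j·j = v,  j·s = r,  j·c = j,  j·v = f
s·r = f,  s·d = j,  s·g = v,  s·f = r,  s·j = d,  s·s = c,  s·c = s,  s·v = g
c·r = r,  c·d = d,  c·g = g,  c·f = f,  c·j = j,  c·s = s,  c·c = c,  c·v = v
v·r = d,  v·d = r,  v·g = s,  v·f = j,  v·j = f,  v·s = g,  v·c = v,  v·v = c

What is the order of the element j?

4

The identity element is c (its row matches the header).
j^1 = j
j^2 = j·j = v
j^3 = v·j = f
j^4 = f·j = c
The first power of j equal to the identity is j^4, so ord(j) = 4.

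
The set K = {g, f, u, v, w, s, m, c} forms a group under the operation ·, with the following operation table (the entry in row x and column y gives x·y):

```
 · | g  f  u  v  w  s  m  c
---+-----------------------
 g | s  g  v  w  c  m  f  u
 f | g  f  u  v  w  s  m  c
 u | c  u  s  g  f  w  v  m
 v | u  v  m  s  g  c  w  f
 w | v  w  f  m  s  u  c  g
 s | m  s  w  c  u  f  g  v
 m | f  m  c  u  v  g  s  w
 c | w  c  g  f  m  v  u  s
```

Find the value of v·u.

m

Read row v, column u: v·u = m.
(Structurally, K here is isomorphic to the quaternion group Q_8.)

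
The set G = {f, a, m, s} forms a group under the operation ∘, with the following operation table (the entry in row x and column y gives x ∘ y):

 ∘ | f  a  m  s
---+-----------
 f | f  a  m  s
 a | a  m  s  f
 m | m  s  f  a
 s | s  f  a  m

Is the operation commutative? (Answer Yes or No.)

Yes

Check whether the table is symmetric across its main diagonal.
Every entry (row x, col y) equals the entry (row y, col x), so G is abelian.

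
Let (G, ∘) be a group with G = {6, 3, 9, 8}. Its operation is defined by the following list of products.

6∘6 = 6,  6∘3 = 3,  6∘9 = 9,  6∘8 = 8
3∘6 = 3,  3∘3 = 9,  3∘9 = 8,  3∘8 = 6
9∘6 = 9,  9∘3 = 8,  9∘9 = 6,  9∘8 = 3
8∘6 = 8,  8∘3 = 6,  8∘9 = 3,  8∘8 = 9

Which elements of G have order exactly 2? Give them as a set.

{9}

Identity is 6. Compute the order of each non-identity element by repeated multiplication:
  3: 3 → 9 → 8 → 6  (order 4)
  9: 9 → 6  (order 2)
  8: 8 → 9 → 3 → 6  (order 4)
Elements of order 2: {9}.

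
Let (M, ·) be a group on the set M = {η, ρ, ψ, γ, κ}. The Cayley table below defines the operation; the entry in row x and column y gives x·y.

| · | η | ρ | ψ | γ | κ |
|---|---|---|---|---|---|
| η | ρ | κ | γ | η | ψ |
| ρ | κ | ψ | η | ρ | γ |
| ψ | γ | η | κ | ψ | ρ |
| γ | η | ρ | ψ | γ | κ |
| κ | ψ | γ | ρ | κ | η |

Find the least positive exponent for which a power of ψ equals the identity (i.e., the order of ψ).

The identity element is γ (its row matches the header).
ψ^1 = ψ
ψ^2 = ψ·ψ = κ
ψ^3 = κ·ψ = ρ
ψ^4 = ρ·ψ = η
ψ^5 = η·ψ = γ
The first power of ψ equal to the identity is ψ^5, so ord(ψ) = 5.

5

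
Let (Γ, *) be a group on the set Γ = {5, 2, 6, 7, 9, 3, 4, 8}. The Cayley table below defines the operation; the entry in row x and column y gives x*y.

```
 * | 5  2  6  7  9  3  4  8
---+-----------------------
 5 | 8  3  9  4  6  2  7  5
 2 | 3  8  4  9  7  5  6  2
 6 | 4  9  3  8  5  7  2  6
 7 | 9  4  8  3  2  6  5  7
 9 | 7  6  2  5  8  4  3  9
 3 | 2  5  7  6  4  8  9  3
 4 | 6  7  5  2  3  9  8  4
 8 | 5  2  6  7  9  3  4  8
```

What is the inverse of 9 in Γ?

First locate the identity: row 8 matches the header, so 8 is the identity.
Scan row 9 for 8: 9*9 = 8. Hence 9^(-1) = 9.

9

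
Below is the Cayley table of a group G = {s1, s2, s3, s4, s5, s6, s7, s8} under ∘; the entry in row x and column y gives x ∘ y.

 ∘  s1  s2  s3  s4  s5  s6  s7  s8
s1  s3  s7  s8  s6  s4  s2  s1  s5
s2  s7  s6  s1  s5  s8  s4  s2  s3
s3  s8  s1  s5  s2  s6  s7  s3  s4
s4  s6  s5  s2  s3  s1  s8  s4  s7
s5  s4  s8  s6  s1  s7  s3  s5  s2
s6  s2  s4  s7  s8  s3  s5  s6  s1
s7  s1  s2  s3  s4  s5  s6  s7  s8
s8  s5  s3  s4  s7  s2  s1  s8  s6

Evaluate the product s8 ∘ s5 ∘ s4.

s8 ∘ s5 = s2
s2 ∘ s4 = s5

s5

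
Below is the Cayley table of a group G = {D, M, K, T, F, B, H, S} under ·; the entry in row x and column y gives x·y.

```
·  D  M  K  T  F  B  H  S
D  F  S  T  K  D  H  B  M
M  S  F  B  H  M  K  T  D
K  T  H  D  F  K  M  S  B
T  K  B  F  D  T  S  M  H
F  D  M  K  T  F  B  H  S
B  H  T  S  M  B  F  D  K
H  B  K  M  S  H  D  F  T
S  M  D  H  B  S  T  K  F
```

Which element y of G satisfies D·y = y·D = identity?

First locate the identity: row F matches the header, so F is the identity.
Scan row D for F: D·D = F. Hence D^(-1) = D.

D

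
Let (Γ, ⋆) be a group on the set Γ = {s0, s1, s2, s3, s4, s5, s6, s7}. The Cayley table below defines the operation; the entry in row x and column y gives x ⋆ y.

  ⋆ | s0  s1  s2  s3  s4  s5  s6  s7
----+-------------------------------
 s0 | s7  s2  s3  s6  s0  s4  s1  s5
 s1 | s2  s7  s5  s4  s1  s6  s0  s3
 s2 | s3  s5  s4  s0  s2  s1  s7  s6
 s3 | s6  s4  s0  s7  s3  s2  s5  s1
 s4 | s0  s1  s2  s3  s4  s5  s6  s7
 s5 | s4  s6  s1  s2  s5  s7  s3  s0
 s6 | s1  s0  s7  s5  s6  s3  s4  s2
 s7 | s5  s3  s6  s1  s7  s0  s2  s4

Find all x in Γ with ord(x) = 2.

Identity is s4. Compute the order of each non-identity element by repeated multiplication:
  s0: s0 → s7 → s5 → s4  (order 4)
  s1: s1 → s7 → s3 → s4  (order 4)
  s2: s2 → s4  (order 2)
  s3: s3 → s7 → s1 → s4  (order 4)
  s5: s5 → s7 → s0 → s4  (order 4)
  s6: s6 → s4  (order 2)
  s7: s7 → s4  (order 2)
Elements of order 2: {s2, s6, s7}.

{s2, s6, s7}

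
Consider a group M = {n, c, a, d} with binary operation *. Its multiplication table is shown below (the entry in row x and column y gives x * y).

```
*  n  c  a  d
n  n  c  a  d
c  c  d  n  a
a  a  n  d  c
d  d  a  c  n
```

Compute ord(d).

The identity element is n (its row matches the header).
d^1 = d
d^2 = d * d = n
The first power of d equal to the identity is d^2, so ord(d) = 2.
(Structurally, M here is isomorphic to the cyclic group Z_4.)

2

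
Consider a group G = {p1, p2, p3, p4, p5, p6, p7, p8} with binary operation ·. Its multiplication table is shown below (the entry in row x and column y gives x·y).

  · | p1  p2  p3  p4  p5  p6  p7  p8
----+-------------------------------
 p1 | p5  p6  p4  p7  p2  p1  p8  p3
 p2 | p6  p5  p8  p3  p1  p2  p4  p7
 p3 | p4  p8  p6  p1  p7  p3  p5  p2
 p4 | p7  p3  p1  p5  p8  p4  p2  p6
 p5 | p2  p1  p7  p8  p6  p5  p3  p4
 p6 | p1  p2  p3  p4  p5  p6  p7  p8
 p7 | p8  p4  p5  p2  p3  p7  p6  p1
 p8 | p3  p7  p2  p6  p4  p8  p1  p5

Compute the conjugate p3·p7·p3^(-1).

The identity is p6. In row p3, the entry p6 sits in column p3, so p3^(-1) = p3.
p3·p7 = p5
p5·p3 = p7

p7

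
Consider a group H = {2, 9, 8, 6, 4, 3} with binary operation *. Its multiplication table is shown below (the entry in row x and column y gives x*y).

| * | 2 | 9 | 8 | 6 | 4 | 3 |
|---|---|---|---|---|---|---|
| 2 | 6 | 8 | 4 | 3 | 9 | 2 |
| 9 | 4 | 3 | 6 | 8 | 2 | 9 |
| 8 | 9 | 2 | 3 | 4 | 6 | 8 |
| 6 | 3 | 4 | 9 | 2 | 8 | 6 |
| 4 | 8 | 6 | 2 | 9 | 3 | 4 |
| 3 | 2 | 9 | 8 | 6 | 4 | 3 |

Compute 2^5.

2^1 = 2
2^2 = 2*2 = 6
2^3 = 6*2 = 3
2^4 = 3*2 = 2
2^5 = 2*2 = 6

6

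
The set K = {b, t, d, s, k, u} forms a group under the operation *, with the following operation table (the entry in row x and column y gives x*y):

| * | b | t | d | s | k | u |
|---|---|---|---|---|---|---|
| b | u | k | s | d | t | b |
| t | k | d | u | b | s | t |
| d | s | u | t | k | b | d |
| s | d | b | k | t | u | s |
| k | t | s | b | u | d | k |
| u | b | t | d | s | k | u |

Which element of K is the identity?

The identity e satisfies e*x = x for all x, so its row in the table reproduces the column headers.
Row u reads: b, t, d, s, k, u — exactly the header order. So u is the identity.

u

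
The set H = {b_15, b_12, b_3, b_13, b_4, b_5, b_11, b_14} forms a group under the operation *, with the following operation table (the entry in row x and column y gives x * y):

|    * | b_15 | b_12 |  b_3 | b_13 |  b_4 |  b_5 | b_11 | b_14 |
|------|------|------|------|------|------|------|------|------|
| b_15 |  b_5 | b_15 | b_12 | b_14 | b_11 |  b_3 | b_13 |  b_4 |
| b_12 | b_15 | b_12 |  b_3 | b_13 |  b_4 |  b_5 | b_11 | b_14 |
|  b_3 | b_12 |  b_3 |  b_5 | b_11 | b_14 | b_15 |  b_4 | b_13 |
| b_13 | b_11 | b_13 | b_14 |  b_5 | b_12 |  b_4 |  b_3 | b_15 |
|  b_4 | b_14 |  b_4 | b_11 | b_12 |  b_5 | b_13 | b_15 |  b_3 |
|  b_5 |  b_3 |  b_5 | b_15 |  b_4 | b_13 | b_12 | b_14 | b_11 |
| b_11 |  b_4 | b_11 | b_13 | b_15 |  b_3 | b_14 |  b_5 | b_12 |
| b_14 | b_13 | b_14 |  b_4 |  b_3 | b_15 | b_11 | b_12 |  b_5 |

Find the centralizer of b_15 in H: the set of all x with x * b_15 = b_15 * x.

{b_12, b_15, b_3, b_5}

Compare row b_15 with column b_15 entry by entry.
b_5 * b_15 = b_3 = b_15 * b_5, so b_5 commutes with b_15.
b_11 * b_15 = b_4 but b_15 * b_11 = b_13, so b_11 does not.
Collecting the elements that commute with b_15: C(b_15) = {b_12, b_15, b_3, b_5}.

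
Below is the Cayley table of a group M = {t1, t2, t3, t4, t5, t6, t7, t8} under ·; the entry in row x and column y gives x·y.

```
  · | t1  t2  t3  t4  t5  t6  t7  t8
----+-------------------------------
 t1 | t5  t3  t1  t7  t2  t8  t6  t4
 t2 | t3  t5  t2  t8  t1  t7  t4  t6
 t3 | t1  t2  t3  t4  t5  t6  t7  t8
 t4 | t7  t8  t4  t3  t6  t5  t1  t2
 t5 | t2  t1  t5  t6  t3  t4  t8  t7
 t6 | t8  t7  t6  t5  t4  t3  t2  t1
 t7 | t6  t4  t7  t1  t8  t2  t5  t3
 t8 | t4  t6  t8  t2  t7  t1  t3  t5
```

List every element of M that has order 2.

Identity is t3. Compute the order of each non-identity element by repeated multiplication:
  t1: t1 → t5 → t2 → t3  (order 4)
  t2: t2 → t5 → t1 → t3  (order 4)
  t4: t4 → t3  (order 2)
  t5: t5 → t3  (order 2)
  t6: t6 → t3  (order 2)
  t7: t7 → t5 → t8 → t3  (order 4)
  t8: t8 → t5 → t7 → t3  (order 4)
Elements of order 2: {t4, t5, t6}.
(Structurally, M here is isomorphic to Z_2 x Z_4.)

{t4, t5, t6}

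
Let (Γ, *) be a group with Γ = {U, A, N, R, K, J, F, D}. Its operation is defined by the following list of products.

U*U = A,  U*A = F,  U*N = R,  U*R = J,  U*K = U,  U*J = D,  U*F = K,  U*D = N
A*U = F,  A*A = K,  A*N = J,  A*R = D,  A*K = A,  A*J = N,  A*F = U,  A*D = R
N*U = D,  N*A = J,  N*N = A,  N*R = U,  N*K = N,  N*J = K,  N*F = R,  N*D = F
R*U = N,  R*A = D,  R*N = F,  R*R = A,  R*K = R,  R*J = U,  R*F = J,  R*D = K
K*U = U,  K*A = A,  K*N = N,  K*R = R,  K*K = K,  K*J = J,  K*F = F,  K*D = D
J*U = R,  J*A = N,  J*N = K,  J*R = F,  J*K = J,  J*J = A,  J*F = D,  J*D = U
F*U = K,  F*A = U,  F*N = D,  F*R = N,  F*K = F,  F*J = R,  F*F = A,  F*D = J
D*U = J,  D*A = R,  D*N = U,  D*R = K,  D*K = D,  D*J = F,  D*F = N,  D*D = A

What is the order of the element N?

4

The identity element is K (its row matches the header).
N^1 = N
N^2 = N*N = A
N^3 = A*N = J
N^4 = J*N = K
The first power of N equal to the identity is N^4, so ord(N) = 4.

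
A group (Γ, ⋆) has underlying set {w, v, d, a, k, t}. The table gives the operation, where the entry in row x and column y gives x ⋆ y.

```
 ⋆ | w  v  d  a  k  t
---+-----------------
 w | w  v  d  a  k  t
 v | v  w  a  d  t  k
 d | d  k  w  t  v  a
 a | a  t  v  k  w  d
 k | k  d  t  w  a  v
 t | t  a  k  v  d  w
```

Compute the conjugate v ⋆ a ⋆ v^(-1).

k

The identity is w. In row v, the entry w sits in column v, so v^(-1) = v.
v ⋆ a = d
d ⋆ v = k
(Structurally, Γ here is isomorphic to the symmetric group S_3.)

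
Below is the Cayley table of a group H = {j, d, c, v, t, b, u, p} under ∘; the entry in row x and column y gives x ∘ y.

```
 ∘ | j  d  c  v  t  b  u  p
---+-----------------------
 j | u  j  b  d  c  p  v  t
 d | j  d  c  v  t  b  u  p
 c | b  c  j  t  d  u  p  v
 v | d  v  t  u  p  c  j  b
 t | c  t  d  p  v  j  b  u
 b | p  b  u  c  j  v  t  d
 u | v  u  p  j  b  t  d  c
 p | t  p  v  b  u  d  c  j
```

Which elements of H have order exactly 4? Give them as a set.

Identity is d. Compute the order of each non-identity element by repeated multiplication:
  j: j → u → v → d  (order 4)
  c: c → j → b → u → p → v → t → d  (order 8)
  v: v → u → j → d  (order 4)
  t: t → v → p → u → b → j → c → d  (order 8)
  b: b → v → c → u → t → j → p → d  (order 8)
  u: u → d  (order 2)
  p: p → j → t → u → c → v → b → d  (order 8)
Elements of order 4: {j, v}.
(Structurally, H here is isomorphic to the cyclic group Z_8.)

{j, v}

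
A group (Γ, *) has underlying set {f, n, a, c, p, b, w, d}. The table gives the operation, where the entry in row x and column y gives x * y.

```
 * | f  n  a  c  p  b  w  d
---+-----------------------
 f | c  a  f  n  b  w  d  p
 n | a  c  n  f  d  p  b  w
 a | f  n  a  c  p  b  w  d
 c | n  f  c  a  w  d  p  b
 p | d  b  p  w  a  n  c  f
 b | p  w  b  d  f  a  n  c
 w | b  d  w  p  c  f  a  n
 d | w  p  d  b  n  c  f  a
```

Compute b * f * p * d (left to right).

d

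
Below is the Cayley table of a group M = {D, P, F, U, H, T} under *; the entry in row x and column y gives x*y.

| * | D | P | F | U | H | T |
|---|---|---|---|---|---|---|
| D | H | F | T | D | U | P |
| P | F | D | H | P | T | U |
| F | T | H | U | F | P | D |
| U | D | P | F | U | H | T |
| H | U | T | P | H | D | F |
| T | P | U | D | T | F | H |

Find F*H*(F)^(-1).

H

The identity is U. In row F, the entry U sits in column F, so F^(-1) = F.
F*H = P
P*F = H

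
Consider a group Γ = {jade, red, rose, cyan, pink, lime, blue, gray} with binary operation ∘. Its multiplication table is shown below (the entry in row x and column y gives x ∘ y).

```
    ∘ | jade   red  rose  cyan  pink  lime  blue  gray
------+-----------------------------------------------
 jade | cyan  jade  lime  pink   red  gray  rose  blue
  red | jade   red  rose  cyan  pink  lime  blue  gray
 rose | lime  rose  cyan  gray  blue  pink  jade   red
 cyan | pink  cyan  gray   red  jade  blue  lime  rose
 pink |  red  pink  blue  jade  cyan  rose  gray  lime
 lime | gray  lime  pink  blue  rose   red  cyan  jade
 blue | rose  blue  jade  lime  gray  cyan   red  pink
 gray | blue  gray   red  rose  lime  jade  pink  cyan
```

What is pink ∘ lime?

Read row pink, column lime: pink ∘ lime = rose.
(Structurally, Γ here is isomorphic to Z_2 x Z_4.)

rose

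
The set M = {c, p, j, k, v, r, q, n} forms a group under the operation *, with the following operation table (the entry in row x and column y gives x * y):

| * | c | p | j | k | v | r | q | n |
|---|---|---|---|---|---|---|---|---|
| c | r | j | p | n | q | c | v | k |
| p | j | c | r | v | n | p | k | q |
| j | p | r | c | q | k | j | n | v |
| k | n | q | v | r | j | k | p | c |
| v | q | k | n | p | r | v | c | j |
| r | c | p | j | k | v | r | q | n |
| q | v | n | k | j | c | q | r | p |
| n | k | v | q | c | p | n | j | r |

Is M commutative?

j * n = v but n * j = q.
Since j and n do not commute, M is not abelian.

No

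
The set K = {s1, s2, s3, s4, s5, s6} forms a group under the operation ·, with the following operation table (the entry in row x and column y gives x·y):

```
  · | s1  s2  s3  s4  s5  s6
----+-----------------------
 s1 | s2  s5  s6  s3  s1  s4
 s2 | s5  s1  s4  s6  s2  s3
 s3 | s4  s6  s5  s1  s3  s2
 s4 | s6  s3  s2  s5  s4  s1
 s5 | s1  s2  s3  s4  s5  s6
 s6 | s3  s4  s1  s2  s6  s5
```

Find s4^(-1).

s4

First locate the identity: row s5 matches the header, so s5 is the identity.
Scan row s4 for s5: s4·s4 = s5. Hence s4^(-1) = s4.
(Structurally, K here is isomorphic to the symmetric group S_3.)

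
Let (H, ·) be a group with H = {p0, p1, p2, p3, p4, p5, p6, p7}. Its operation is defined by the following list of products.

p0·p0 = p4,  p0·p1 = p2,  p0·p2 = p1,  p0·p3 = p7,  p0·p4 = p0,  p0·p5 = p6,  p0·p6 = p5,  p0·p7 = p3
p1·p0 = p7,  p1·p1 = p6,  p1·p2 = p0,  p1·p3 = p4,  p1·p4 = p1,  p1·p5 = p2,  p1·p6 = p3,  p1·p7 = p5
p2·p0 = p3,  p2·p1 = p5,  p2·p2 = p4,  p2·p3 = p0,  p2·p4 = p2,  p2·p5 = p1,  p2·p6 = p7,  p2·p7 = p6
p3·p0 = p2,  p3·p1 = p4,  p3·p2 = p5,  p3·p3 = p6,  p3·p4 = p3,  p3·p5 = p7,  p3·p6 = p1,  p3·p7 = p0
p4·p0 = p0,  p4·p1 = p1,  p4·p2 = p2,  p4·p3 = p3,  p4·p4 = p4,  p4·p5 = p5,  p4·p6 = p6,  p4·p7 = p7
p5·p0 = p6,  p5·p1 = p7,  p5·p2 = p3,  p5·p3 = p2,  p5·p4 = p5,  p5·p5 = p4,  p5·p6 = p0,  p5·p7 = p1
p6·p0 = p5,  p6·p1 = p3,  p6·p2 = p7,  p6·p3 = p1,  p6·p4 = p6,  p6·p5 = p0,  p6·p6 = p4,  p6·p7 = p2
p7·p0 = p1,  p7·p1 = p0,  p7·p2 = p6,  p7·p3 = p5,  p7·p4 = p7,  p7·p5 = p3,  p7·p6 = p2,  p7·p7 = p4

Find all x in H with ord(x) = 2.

{p0, p2, p5, p6, p7}

Identity is p4. Compute the order of each non-identity element by repeated multiplication:
  p0: p0 → p4  (order 2)
  p1: p1 → p6 → p3 → p4  (order 4)
  p2: p2 → p4  (order 2)
  p3: p3 → p6 → p1 → p4  (order 4)
  p5: p5 → p4  (order 2)
  p6: p6 → p4  (order 2)
  p7: p7 → p4  (order 2)
Elements of order 2: {p0, p2, p5, p6, p7}.
(Structurally, H here is isomorphic to the dihedral group D_4.)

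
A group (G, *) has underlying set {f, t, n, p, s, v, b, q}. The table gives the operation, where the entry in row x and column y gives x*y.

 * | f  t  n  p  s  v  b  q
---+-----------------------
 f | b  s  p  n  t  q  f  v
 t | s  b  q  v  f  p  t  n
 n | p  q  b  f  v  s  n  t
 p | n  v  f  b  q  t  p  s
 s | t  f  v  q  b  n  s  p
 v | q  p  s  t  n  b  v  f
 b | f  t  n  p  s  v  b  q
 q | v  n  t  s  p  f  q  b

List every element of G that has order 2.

{f, n, p, q, s, t, v}

Identity is b. Compute the order of each non-identity element by repeated multiplication:
  f: f → b  (order 2)
  t: t → b  (order 2)
  n: n → b  (order 2)
  p: p → b  (order 2)
  s: s → b  (order 2)
  v: v → b  (order 2)
  q: q → b  (order 2)
Elements of order 2: {f, n, p, q, s, t, v}.
(Structurally, G here is isomorphic to the elementary abelian group (Z_2)^3.)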